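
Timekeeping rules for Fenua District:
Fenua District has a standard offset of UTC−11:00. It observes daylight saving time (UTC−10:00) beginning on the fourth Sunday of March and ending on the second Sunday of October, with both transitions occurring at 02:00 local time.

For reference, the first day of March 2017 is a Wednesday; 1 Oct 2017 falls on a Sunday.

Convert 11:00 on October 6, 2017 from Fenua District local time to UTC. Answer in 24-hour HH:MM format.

21:00

1 March 2017 is a Wednesday, so the first Sunday is March 5 and the fourth is March 26.
1 October 2017 is a Sunday, so the first Sunday is October 1 and the second is October 8.
Daylight saving runs 26 March – 8 October; October 6, 2017 is inside that window, so Fenua District is at UTC−10:00.
11:00 local + 10h = 21:00 UTC.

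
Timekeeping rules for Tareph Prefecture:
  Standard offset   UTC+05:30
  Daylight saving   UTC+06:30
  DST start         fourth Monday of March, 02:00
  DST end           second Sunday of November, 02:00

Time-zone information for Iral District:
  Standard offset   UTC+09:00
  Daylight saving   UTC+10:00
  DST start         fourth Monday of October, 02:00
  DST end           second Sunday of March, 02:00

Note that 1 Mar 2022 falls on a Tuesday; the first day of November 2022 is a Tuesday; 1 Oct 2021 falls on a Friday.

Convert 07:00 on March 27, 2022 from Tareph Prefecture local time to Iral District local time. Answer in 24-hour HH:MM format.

1 March 2022 is a Tuesday, so the first Monday is March 7 and the fourth is March 28.
1 November 2022 is a Tuesday, so the first Sunday is November 6 and the second is November 13.
March 27, 2022 does not fall between 28 March and 13 November, so daylight saving is not in effect and Tareph Prefecture is at UTC+05:30.
07:00 Tareph Prefecture − 5h30m = 01:30 UTC.
1 October 2021 is a Friday, so the first Monday is October 4 and the fourth is October 25.
1 March 2022 is a Tuesday, so the first Sunday is March 6 and the second is March 13.
At the standard offset (UTC+09:00), 01:30 UTC + 9h = 10:30 Iral District standard time.
Daylight saving runs 25 October 2021 – 13 March 2022; the standard-time date in Iral District, March 27, 2022, is outside that window, so Iral District is on standard time at UTC+09:00.
01:30 UTC + 9h = 10:30 Iral District.

10:30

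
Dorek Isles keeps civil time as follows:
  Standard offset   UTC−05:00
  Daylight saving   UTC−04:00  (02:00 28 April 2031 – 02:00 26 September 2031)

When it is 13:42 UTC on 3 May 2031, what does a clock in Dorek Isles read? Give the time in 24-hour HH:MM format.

At the standard offset (UTC−05:00), 13:42 UTC − 5h = 08:42 Dorek Isles standard time.
Daylight saving runs 28 April – 26 September; the standard-time date in Dorek Isles, 3 May 2031, is inside that window, so Dorek Isles is at UTC−04:00.
13:42 UTC − 4h = 09:42 local.

09:42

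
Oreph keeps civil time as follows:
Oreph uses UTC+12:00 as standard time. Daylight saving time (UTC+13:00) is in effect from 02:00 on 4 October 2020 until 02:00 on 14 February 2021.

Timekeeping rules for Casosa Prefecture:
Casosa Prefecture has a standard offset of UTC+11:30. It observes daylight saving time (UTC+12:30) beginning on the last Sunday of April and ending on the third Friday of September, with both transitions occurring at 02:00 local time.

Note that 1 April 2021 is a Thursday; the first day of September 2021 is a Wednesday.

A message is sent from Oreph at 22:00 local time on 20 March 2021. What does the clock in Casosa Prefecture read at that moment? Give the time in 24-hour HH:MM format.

21:30

20 March 2021 is outside the daylight-saving period (4 October 2020 – 14 February 2021), so Oreph is on standard time, UTC+12:00.
22:00 Oreph − 12h = 10:00 UTC.
1 April 2021 is a Thursday, so Sundays fall on 4, 11, 18, 25; the last is April 25.
1 September 2021 is a Wednesday, so the first Friday is September 3 and the third is September 17.
At the standard offset (UTC+11:30), 10:00 UTC + 11h30m = 21:30 Casosa Prefecture standard time.
The standard-time date in Casosa Prefecture, 20 March 2021, does not fall between 25 April and 17 September, so daylight saving is not in effect and Casosa Prefecture is at UTC+11:30.
10:00 UTC + 11h30m = 21:30 Casosa Prefecture.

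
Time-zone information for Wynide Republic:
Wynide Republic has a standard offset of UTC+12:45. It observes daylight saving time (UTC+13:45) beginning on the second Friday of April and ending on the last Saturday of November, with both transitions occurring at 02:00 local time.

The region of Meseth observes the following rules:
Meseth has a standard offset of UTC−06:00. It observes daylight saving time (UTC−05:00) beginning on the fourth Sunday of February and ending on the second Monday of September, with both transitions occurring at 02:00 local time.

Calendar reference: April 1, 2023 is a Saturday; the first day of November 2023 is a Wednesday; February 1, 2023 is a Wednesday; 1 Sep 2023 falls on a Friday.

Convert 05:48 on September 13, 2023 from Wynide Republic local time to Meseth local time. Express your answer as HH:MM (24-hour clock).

10:03

1 April 2023 is a Saturday, so the first Friday is April 7 and the second is April 14.
1 November 2023 is a Wednesday, so Saturdays fall on 4, 11, 18, 25; the last is November 25.
September 13, 2023 falls between 14 April and 25 November, so daylight saving is in effect and Wynide Republic is at UTC+13:45.
05:48 Wynide Republic − 13h45m = 16:03 UTC (rolling into the previous day, 12 September 2023).
1 February 2023 is a Wednesday, so the first Sunday is February 5 and the fourth is February 26.
1 September 2023 is a Friday, so the first Monday is September 4 and the second is September 11.
At the standard offset (UTC−06:00), 16:03 UTC − 6h = 10:03 Meseth standard time.
Daylight saving runs 26 February – 11 September; the standard-time date in Meseth, September 12, 2023, is outside that window, so Meseth is on standard time at UTC−06:00.
16:03 UTC − 6h = 10:03 Meseth.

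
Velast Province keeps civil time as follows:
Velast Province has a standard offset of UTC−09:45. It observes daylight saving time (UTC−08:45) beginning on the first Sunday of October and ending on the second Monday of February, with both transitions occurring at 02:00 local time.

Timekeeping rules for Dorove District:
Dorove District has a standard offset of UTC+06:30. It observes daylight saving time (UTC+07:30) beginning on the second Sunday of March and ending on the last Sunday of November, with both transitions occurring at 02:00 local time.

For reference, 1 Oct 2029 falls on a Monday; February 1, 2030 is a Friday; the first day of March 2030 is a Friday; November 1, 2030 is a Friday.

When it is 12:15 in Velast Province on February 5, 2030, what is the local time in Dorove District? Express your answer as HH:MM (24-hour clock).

1 October 2029 is a Monday, so the first Sunday is October 7.
1 February 2030 is a Friday, so the first Monday is February 4 and the second is February 11.
February 5, 2030 lies within the daylight-saving period (7 October 2029 – 11 February 2030), so Velast Province is on daylight time, UTC−08:45.
12:15 Velast Province + 8h45m = 21:00 UTC.
1 March 2030 is a Friday, so the first Sunday is March 3 and the second is March 10.
1 November 2030 is a Friday, so Sundays fall on 3, 10, 17, 24; the last is November 24.
At the standard offset (UTC+06:30), 21:00 UTC + 6h30m = 03:30 Dorove District standard time (rolling into the next day, 6 February 2030).
Daylight saving runs 10 March – 24 November; the standard-time date in Dorove District, February 6, 2030, is outside that window, so Dorove District is on standard time at UTC+06:30.
21:00 UTC + 6h30m = 03:30 Dorove District (rolling into the next day, 6 February 2030).

03:30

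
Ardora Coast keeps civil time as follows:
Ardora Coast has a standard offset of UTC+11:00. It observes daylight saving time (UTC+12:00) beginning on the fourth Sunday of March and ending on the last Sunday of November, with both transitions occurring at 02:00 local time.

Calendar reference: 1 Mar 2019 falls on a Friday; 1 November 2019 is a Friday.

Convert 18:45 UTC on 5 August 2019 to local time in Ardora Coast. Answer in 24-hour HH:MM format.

1 March 2019 is a Friday, so the first Sunday is March 3 and the fourth is March 24.
1 November 2019 is a Friday, so Sundays fall on 3, 10, 17, 24; the last is November 24.
At the standard offset (UTC+11:00), 18:45 UTC + 11h = 05:45 Ardora Coast standard time (rolling into the next day, 6 August 2019).
The standard-time date in Ardora Coast, 6 August 2019, lies within the daylight-saving period (24 March – 24 November), so Ardora Coast is on daylight time, UTC+12:00.
18:45 UTC + 12h = 06:45 local (rolling into the next day, 6 August 2019).

06:45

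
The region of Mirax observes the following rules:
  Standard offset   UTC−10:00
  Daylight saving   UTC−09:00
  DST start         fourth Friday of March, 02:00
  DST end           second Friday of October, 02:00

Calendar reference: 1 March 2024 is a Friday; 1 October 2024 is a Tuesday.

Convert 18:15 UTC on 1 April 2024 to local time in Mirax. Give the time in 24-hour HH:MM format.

09:15

1 March 2024 is a Friday, so the first Friday is March 1 and the fourth is March 22.
1 October 2024 is a Tuesday, so the first Friday is October 4 and the second is October 11.
At the standard offset (UTC−10:00), 18:15 UTC − 10h = 08:15 Mirax standard time.
The standard-time date in Mirax, 1 April 2024, falls between 22 March and 11 October, so daylight saving is in effect and Mirax is at UTC−09:00.
18:15 UTC − 9h = 09:15 local.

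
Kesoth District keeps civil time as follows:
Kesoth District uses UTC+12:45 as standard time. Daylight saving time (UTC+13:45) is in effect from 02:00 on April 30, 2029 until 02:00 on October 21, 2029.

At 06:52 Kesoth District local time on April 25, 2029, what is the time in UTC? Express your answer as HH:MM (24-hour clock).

April 25, 2029 does not fall between 30 April and 21 October, so daylight saving is not in effect and Kesoth District is at UTC+12:45.
06:52 local − 12h45m = 18:07 UTC (rolling into the previous day, 24 April 2029).

18:07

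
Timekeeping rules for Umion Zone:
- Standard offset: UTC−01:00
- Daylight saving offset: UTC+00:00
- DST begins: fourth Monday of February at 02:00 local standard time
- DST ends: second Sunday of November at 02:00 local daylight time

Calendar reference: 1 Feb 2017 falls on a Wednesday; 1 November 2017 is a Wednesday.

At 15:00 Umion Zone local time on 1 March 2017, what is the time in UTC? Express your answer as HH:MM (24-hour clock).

15:00

1 February 2017 is a Wednesday, so the first Monday is February 6 and the fourth is February 27.
1 November 2017 is a Wednesday, so the first Sunday is November 5 and the second is November 12.
1 March 2017 falls between 27 February and 12 November, so daylight saving is in effect and Umion Zone is at UTC+00:00.
15:00 local − 0h = 15:00 UTC.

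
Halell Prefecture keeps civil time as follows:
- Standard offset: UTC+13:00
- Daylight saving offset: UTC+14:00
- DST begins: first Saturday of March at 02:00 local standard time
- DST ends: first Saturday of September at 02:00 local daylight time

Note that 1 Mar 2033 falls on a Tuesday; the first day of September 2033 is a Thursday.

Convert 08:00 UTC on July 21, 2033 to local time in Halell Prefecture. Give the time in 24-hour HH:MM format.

1 March 2033 is a Tuesday, so the first Saturday is March 5.
1 September 2033 is a Thursday, so the first Saturday is September 3.
At the standard offset (UTC+13:00), 08:00 UTC + 13h = 21:00 Halell Prefecture standard time.
Daylight saving runs 5 March – 3 September; the standard-time date in Halell Prefecture, July 21, 2033, is inside that window, so Halell Prefecture is at UTC+14:00.
08:00 UTC + 14h = 22:00 local.

22:00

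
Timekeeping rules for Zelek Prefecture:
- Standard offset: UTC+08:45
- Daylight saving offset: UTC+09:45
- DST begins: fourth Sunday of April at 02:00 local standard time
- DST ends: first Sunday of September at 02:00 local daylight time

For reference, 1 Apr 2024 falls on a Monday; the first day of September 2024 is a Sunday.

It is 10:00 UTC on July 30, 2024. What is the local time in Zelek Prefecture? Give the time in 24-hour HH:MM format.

19:45

1 April 2024 is a Monday, so the first Sunday is April 7 and the fourth is April 28.
1 September 2024 is a Sunday, so the first Sunday is September 1.
At the standard offset (UTC+08:45), 10:00 UTC + 8h45m = 18:45 Zelek Prefecture standard time.
The standard-time date in Zelek Prefecture, July 30, 2024, falls between 28 April and 1 September, so daylight saving is in effect and Zelek Prefecture is at UTC+09:45.
10:00 UTC + 9h45m = 19:45 local.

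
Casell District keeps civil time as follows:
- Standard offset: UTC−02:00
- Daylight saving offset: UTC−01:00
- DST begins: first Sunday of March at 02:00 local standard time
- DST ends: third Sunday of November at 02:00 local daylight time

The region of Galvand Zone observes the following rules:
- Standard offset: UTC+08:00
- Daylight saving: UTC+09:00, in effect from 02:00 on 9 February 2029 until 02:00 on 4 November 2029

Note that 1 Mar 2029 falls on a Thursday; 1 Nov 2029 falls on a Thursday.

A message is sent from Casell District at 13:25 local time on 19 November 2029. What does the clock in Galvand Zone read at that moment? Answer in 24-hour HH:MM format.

1 March 2029 is a Thursday, so the first Sunday is March 4.
1 November 2029 is a Thursday, so the first Sunday is November 4 and the third is November 18.
Daylight saving runs 4 March – 18 November; 19 November 2029 is outside that window, so Casell District is on standard time at UTC−02:00.
13:25 Casell District + 2h = 15:25 UTC.
At the standard offset (UTC+08:00), 15:25 UTC + 8h = 23:25 Galvand Zone standard time.
Daylight saving runs 9 February – 4 November; the standard-time date in Galvand Zone, 19 November 2029, is outside that window, so Galvand Zone is on standard time at UTC+08:00.
15:25 UTC + 8h = 23:25 Galvand Zone.

23:25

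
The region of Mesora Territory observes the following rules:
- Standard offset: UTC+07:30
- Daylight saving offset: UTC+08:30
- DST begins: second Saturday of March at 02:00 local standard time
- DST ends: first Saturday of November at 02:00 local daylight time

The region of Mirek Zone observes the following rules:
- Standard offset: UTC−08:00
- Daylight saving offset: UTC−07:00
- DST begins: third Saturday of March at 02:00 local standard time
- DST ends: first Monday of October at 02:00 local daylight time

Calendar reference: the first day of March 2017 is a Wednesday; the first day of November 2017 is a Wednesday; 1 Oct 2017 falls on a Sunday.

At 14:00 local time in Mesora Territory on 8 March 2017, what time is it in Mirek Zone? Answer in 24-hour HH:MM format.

1 March 2017 is a Wednesday, so the first Saturday is March 4 and the second is March 11.
1 November 2017 is a Wednesday, so the first Saturday is November 4.
8 March 2017 is outside the daylight-saving period (11 March – 4 November), so Mesora Territory is on standard time, UTC+07:30.
14:00 Mesora Territory − 7h30m = 06:30 UTC.
1 March 2017 is a Wednesday, so the first Saturday is March 4 and the third is March 18.
1 October 2017 is a Sunday, so the first Monday is October 2.
At the standard offset (UTC−08:00), 06:30 UTC − 8h = 22:30 Mirek Zone standard time (rolling into the previous day, 7 March 2017).
Daylight saving runs 18 March – 2 October; the standard-time date in Mirek Zone, 7 March 2017, is outside that window, so Mirek Zone is on standard time at UTC−08:00.
06:30 UTC − 8h = 22:30 Mirek Zone (rolling into the previous day, 7 March 2017).

22:30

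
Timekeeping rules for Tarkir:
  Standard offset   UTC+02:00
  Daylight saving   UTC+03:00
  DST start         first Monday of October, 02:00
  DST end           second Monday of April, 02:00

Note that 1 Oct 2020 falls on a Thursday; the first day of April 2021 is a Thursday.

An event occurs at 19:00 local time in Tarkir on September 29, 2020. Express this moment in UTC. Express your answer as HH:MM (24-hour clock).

17:00

1 October 2020 is a Thursday, so the first Monday is October 5.
1 April 2021 is a Thursday, so the first Monday is April 5 and the second is April 12.
September 29, 2020 does not fall between 5 October 2020 and 12 April 2021, so daylight saving is not in effect and Tarkir is at UTC+02:00.
19:00 local − 2h = 17:00 UTC.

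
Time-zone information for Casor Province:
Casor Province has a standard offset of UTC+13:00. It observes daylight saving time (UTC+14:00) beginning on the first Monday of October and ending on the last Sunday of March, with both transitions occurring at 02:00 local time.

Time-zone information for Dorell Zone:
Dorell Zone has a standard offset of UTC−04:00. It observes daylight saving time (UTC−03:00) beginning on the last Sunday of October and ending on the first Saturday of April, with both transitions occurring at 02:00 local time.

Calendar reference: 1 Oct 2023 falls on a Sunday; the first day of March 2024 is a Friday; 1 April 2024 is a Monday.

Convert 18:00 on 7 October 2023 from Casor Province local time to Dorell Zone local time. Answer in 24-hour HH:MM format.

1 October 2023 is a Sunday, so the first Monday is October 2.
1 March 2024 is a Friday, so Sundays fall on 3, 10, 17, 24, 31; the last is March 31.
Daylight saving runs 2 October 2023 – 31 March 2024; 7 October 2023 is inside that window, so Casor Province is at UTC+14:00.
18:00 Casor Province − 14h = 04:00 UTC.
1 October 2023 is a Sunday, so Sundays fall on 1, 8, 15, 22, 29; the last is October 29.
1 April 2024 is a Monday, so the first Saturday is April 6.
At the standard offset (UTC−04:00), 04:00 UTC − 4h = 00:00 Dorell Zone standard time.
The standard-time date in Dorell Zone, 7 October 2023, is outside the daylight-saving period (29 October 2023 – 6 April 2024), so Dorell Zone is on standard time, UTC−04:00.
04:00 UTC − 4h = 00:00 Dorell Zone.

00:00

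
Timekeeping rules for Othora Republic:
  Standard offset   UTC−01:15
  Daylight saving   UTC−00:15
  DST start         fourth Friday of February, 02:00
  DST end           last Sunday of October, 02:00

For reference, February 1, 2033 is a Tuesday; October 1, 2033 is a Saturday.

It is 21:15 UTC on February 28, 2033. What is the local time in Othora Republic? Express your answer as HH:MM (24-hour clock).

21:00

1 February 2033 is a Tuesday, so the first Friday is February 4 and the fourth is February 25.
1 October 2033 is a Saturday, so Sundays fall on 2, 9, 16, 23, 30; the last is October 30.
At the standard offset (UTC−01:15), 21:15 UTC − 1h15m = 20:00 Othora Republic standard time.
Daylight saving runs 25 February – 30 October; the standard-time date in Othora Republic, February 28, 2033, is inside that window, so Othora Republic is at UTC−00:15.
21:15 UTC − 0h15m = 21:00 local.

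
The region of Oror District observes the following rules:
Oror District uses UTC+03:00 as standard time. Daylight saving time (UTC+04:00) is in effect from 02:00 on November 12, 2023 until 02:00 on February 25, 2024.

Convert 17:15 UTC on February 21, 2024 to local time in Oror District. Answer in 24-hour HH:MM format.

21:15

At the standard offset (UTC+03:00), 17:15 UTC + 3h = 20:15 Oror District standard time.
The standard-time date in Oror District, February 21, 2024, lies within the daylight-saving period (12 November 2023 – 25 February 2024), so Oror District is on daylight time, UTC+04:00.
17:15 UTC + 4h = 21:15 local.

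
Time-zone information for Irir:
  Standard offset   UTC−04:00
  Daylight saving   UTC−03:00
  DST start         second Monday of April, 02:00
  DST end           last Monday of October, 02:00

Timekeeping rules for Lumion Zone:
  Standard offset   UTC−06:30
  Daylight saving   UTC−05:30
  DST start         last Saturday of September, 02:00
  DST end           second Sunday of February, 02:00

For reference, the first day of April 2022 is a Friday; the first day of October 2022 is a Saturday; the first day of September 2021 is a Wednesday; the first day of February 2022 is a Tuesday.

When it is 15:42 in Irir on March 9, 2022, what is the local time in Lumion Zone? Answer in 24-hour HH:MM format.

13:12

1 April 2022 is a Friday, so the first Monday is April 4 and the second is April 11.
1 October 2022 is a Saturday, so Mondays fall on 3, 10, 17, 24, 31; the last is October 31.
March 9, 2022 is outside the daylight-saving period (11 April – 31 October), so Irir is on standard time, UTC−04:00.
15:42 Irir + 4h = 19:42 UTC.
1 September 2021 is a Wednesday, so Saturdays fall on 4, 11, 18, 25; the last is September 25.
1 February 2022 is a Tuesday, so the first Sunday is February 6 and the second is February 13.
At the standard offset (UTC−06:30), 19:42 UTC − 6h30m = 13:12 Lumion Zone standard time.
The standard-time date in Lumion Zone, March 9, 2022, does not fall between 25 September 2021 and 13 February 2022, so daylight saving is not in effect and Lumion Zone is at UTC−06:30.
19:42 UTC − 6h30m = 13:12 Lumion Zone.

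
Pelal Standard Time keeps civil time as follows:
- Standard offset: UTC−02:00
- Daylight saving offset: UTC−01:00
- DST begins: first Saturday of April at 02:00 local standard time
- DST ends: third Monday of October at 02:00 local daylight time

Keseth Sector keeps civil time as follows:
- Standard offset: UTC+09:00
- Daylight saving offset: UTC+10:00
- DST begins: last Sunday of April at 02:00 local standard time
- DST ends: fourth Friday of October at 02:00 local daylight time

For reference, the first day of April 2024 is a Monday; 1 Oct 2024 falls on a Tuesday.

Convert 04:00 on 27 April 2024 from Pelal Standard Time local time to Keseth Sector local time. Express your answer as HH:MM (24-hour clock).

14:00

1 April 2024 is a Monday, so the first Saturday is April 6.
1 October 2024 is a Tuesday, so the first Monday is October 7 and the third is October 21.
27 April 2024 lies within the daylight-saving period (6 April – 21 October), so Pelal Standard Time is on daylight time, UTC−01:00.
04:00 Pelal Standard Time + 1h = 05:00 UTC.
1 April 2024 is a Monday, so Sundays fall on 7, 14, 21, 28; the last is April 28.
1 October 2024 is a Tuesday, so the first Friday is October 4 and the fourth is October 25.
At the standard offset (UTC+09:00), 05:00 UTC + 9h = 14:00 Keseth Sector standard time.
The standard-time date in Keseth Sector, 27 April 2024, does not fall between 28 April and 25 October, so daylight saving is not in effect and Keseth Sector is at UTC+09:00.
05:00 UTC + 9h = 14:00 Keseth Sector.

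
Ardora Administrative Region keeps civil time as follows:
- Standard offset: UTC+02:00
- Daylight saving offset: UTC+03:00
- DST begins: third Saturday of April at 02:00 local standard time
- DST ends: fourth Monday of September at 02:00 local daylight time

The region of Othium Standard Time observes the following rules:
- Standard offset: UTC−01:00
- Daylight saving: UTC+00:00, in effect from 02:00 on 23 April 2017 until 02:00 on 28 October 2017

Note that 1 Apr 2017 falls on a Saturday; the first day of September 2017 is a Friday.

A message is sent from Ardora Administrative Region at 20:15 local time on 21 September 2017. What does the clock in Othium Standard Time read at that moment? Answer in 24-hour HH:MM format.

17:15

1 April 2017 is a Saturday, so the first Saturday is April 1 and the third is April 15.
1 September 2017 is a Friday, so the first Monday is September 4 and the fourth is September 25.
21 September 2017 lies within the daylight-saving period (15 April – 25 September), so Ardora Administrative Region is on daylight time, UTC+03:00.
20:15 Ardora Administrative Region − 3h = 17:15 UTC.
At the standard offset (UTC−01:00), 17:15 UTC − 1h = 16:15 Othium Standard Time standard time.
The standard-time date in Othium Standard Time, 21 September 2017, falls between 23 April and 28 October, so daylight saving is in effect and Othium Standard Time is at UTC+00:00.
17:15 UTC + 0h = 17:15 Othium Standard Time.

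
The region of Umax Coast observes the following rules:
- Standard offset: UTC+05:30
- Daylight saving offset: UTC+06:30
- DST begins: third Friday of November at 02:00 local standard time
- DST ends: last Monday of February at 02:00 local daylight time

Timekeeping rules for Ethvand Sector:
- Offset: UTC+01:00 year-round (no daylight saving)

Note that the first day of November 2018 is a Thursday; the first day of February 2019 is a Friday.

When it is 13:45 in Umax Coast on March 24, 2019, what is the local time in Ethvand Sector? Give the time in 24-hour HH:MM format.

09:15

1 November 2018 is a Thursday, so the first Friday is November 2 and the third is November 16.
1 February 2019 is a Friday, so Mondays fall on 4, 11, 18, 25; the last is February 25.
March 24, 2019 is outside the daylight-saving period (16 November 2018 – 25 February 2019), so Umax Coast is on standard time, UTC+05:30.
13:45 Umax Coast − 5h30m = 08:15 UTC.
Ethvand Sector has no daylight saving, so its offset is UTC+01:00 year-round.
08:15 UTC + 1h = 09:15 Ethvand Sector.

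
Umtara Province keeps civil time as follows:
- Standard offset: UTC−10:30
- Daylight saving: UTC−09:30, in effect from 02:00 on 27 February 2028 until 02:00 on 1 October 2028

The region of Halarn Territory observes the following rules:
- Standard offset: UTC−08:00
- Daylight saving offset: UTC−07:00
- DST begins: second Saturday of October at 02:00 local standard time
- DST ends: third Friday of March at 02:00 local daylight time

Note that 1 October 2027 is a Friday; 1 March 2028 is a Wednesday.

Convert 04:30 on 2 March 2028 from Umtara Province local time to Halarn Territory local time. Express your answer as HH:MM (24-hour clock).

Daylight saving runs 27 February – 1 October; 2 March 2028 is inside that window, so Umtara Province is at UTC−09:30.
04:30 Umtara Province + 9h30m = 14:00 UTC.
1 October 2027 is a Friday, so the first Saturday is October 2 and the second is October 9.
1 March 2028 is a Wednesday, so the first Friday is March 3 and the third is March 17.
At the standard offset (UTC−08:00), 14:00 UTC − 8h = 06:00 Halarn Territory standard time.
Daylight saving runs 9 October 2027 – 17 March 2028; the standard-time date in Halarn Territory, 2 March 2028, is inside that window, so Halarn Territory is at UTC−07:00.
14:00 UTC − 7h = 07:00 Halarn Territory.

07:00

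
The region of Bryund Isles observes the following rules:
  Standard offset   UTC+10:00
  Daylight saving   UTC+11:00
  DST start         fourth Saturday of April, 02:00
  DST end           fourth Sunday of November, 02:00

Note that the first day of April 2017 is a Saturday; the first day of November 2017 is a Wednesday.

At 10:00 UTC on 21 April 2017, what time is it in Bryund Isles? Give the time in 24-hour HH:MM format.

20:00

1 April 2017 is a Saturday, so the first Saturday is April 1 and the fourth is April 22.
1 November 2017 is a Wednesday, so the first Sunday is November 5 and the fourth is November 26.
At the standard offset (UTC+10:00), 10:00 UTC + 10h = 20:00 Bryund Isles standard time.
The standard-time date in Bryund Isles, 21 April 2017, is outside the daylight-saving period (22 April – 26 November), so Bryund Isles is on standard time, UTC+10:00.
10:00 UTC + 10h = 20:00 local.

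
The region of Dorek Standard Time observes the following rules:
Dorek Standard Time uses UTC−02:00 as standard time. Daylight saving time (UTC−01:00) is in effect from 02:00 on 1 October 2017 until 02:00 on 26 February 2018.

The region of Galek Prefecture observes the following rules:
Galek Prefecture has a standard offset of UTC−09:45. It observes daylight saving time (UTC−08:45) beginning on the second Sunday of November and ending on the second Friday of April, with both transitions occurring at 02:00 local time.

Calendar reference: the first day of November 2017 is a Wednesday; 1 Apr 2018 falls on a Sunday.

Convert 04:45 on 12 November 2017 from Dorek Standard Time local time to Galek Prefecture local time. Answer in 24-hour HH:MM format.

20:00

Daylight saving runs 1 October 2017 – 26 February 2018; 12 November 2017 is inside that window, so Dorek Standard Time is at UTC−01:00.
04:45 Dorek Standard Time + 1h = 05:45 UTC.
1 November 2017 is a Wednesday, so the first Sunday is November 5 and the second is November 12.
1 April 2018 is a Sunday, so the first Friday is April 6 and the second is April 13.
At the standard offset (UTC−09:45), 05:45 UTC − 9h45m = 20:00 Galek Prefecture standard time (rolling into the previous day, 11 November 2017).
Daylight saving runs 12 November 2017 – 13 April 2018; the standard-time date in Galek Prefecture, 11 November 2017, is outside that window, so Galek Prefecture is on standard time at UTC−09:45.
05:45 UTC − 9h45m = 20:00 Galek Prefecture (rolling into the previous day, 11 November 2017).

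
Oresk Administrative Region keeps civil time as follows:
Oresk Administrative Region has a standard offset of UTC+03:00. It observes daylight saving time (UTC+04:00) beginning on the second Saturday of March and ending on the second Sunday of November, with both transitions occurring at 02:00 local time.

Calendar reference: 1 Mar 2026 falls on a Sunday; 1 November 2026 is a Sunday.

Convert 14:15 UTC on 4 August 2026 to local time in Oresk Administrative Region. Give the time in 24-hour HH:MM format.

1 March 2026 is a Sunday, so the first Saturday is March 7 and the second is March 14.
1 November 2026 is a Sunday, so the first Sunday is November 1 and the second is November 8.
At the standard offset (UTC+03:00), 14:15 UTC + 3h = 17:15 Oresk Administrative Region standard time.
The standard-time date in Oresk Administrative Region, 4 August 2026, lies within the daylight-saving period (14 March – 8 November), so Oresk Administrative Region is on daylight time, UTC+04:00.
14:15 UTC + 4h = 18:15 local.

18:15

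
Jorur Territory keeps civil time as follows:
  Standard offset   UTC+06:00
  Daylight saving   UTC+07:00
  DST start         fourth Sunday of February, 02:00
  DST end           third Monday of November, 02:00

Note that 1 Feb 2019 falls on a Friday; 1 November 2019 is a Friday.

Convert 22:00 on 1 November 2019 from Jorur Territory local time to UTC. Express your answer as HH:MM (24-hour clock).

1 February 2019 is a Friday, so the first Sunday is February 3 and the fourth is February 24.
1 November 2019 is a Friday, so the first Monday is November 4 and the third is November 18.
1 November 2019 lies within the daylight-saving period (24 February – 18 November), so Jorur Territory is on daylight time, UTC+07:00.
22:00 local − 7h = 15:00 UTC.

15:00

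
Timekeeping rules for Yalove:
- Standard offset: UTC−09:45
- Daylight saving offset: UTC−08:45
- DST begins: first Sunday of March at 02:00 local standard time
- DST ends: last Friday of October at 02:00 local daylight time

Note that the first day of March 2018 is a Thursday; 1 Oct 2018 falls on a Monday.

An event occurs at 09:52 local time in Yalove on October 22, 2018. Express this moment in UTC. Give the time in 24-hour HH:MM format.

18:37

1 March 2018 is a Thursday, so the first Sunday is March 4.
1 October 2018 is a Monday, so Fridays fall on 5, 12, 19, 26; the last is October 26.
Daylight saving runs 4 March – 26 October; October 22, 2018 is inside that window, so Yalove is at UTC−08:45.
09:52 local + 8h45m = 18:37 UTC.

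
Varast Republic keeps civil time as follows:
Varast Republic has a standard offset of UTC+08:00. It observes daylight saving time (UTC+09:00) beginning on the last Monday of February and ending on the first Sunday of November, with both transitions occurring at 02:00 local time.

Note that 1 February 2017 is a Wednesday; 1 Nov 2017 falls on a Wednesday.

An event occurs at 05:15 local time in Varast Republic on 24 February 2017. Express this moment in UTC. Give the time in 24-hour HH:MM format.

1 February 2017 is a Wednesday, so Mondays fall on 6, 13, 20, 27; the last is February 27.
1 November 2017 is a Wednesday, so the first Sunday is November 5.
24 February 2017 does not fall between 27 February and 5 November, so daylight saving is not in effect and Varast Republic is at UTC+08:00.
05:15 local − 8h = 21:15 UTC (rolling into the previous day, 23 February 2017).

21:15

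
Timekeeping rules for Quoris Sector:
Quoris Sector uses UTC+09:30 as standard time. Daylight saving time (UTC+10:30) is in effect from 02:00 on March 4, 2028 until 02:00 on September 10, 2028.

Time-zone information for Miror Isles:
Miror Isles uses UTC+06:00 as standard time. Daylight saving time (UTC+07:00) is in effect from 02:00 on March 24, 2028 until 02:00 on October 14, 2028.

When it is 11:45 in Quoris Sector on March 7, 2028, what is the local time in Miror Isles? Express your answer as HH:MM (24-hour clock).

March 7, 2028 lies within the daylight-saving period (4 March – 10 September), so Quoris Sector is on daylight time, UTC+10:30.
11:45 Quoris Sector − 10h30m = 01:15 UTC.
At the standard offset (UTC+06:00), 01:15 UTC + 6h = 07:15 Miror Isles standard time.
The standard-time date in Miror Isles, March 7, 2028, does not fall between 24 March and 14 October, so daylight saving is not in effect and Miror Isles is at UTC+06:00.
01:15 UTC + 6h = 07:15 Miror Isles.

07:15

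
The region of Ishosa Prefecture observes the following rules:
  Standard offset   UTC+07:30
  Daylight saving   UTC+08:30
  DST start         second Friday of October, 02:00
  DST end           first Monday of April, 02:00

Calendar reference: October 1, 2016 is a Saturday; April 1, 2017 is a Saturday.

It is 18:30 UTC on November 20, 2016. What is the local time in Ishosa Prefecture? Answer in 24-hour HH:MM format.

03:00

1 October 2016 is a Saturday, so the first Friday is October 7 and the second is October 14.
1 April 2017 is a Saturday, so the first Monday is April 3.
At the standard offset (UTC+07:30), 18:30 UTC + 7h30m = 02:00 Ishosa Prefecture standard time (rolling into the next day, 21 November 2016).
The standard-time date in Ishosa Prefecture, November 21, 2016, falls between 14 October 2016 and 3 April 2017, so daylight saving is in effect and Ishosa Prefecture is at UTC+08:30.
18:30 UTC + 8h30m = 03:00 local (rolling into the next day, 21 November 2016).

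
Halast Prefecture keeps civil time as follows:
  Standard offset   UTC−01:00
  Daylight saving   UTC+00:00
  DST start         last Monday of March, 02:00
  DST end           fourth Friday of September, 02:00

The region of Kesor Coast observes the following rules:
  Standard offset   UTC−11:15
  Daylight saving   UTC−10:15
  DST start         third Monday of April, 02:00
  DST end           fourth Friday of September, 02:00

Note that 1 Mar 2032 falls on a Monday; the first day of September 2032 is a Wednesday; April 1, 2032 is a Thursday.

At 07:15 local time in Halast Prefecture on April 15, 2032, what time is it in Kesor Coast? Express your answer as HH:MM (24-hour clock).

1 March 2032 is a Monday, so Mondays fall on 1, 8, 15, 22, 29; the last is March 29.
1 September 2032 is a Wednesday, so the first Friday is September 3 and the fourth is September 24.
April 15, 2032 falls between 29 March and 24 September, so daylight saving is in effect and Halast Prefecture is at UTC+00:00.
07:15 Halast Prefecture − 0h = 07:15 UTC.
1 April 2032 is a Thursday, so the first Monday is April 5 and the third is April 19.
1 September 2032 is a Wednesday, so the first Friday is September 3 and the fourth is September 24.
At the standard offset (UTC−11:15), 07:15 UTC − 11h15m = 20:00 Kesor Coast standard time (rolling into the previous day, 14 April 2032).
Daylight saving runs 19 April – 24 September; the standard-time date in Kesor Coast, April 14, 2032, is outside that window, so Kesor Coast is on standard time at UTC−11:15.
07:15 UTC − 11h15m = 20:00 Kesor Coast (rolling into the previous day, 14 April 2032).

20:00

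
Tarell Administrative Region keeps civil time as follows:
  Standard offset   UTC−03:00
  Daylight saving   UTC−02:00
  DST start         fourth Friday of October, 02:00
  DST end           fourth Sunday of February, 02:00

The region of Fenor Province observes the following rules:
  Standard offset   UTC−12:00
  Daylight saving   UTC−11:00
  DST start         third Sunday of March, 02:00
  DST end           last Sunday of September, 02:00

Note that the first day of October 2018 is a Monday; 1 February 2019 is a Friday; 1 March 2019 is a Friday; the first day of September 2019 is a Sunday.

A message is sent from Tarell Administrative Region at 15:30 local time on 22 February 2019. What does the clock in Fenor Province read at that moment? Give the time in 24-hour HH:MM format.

1 October 2018 is a Monday, so the first Friday is October 5 and the fourth is October 26.
1 February 2019 is a Friday, so the first Sunday is February 3 and the fourth is February 24.
22 February 2019 lies within the daylight-saving period (26 October 2018 – 24 February 2019), so Tarell Administrative Region is on daylight time, UTC−02:00.
15:30 Tarell Administrative Region + 2h = 17:30 UTC.
1 March 2019 is a Friday, so the first Sunday is March 3 and the third is March 17.
1 September 2019 is a Sunday, so Sundays fall on 1, 8, 15, 22, 29; the last is September 29.
At the standard offset (UTC−12:00), 17:30 UTC − 12h = 05:30 Fenor Province standard time.
The standard-time date in Fenor Province, 22 February 2019, does not fall between 17 March and 29 September, so daylight saving is not in effect and Fenor Province is at UTC−12:00.
17:30 UTC − 12h = 05:30 Fenor Province.

05:30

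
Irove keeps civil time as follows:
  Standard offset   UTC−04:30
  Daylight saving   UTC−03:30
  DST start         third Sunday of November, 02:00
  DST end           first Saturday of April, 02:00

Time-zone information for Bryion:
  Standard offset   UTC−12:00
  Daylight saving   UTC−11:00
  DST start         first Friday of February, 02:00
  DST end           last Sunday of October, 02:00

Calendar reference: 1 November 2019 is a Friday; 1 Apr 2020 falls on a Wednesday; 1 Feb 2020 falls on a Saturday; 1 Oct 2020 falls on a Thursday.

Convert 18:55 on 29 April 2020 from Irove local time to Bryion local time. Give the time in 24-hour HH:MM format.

1 November 2019 is a Friday, so the first Sunday is November 3 and the third is November 17.
1 April 2020 is a Wednesday, so the first Saturday is April 4.
29 April 2020 is outside the daylight-saving period (17 November 2019 – 4 April 2020), so Irove is on standard time, UTC−04:30.
18:55 Irove + 4h30m = 23:25 UTC.
1 February 2020 is a Saturday, so the first Friday is February 7.
1 October 2020 is a Thursday, so Sundays fall on 4, 11, 18, 25; the last is October 25.
At the standard offset (UTC−12:00), 23:25 UTC − 12h = 11:25 Bryion standard time.
The standard-time date in Bryion, 29 April 2020, falls between 7 February and 25 October, so daylight saving is in effect and Bryion is at UTC−11:00.
23:25 UTC − 11h = 12:25 Bryion.

12:25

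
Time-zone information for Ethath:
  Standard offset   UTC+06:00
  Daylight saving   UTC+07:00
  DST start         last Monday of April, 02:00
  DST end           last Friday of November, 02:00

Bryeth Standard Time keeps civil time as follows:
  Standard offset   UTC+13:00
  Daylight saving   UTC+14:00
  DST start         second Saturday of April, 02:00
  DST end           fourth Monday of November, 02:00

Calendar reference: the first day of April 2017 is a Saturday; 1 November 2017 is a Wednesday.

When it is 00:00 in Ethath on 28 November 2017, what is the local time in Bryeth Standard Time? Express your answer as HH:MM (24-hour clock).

07:00

1 April 2017 is a Saturday, so Mondays fall on 3, 10, 17, 24; the last is April 24.
1 November 2017 is a Wednesday, so Fridays fall on 3, 10, 17, 24; the last is November 24.
Daylight saving runs 24 April – 24 November; 28 November 2017 is outside that window, so Ethath is on standard time at UTC+06:00.
00:00 Ethath − 6h = 18:00 UTC (rolling into the previous day, 27 November 2017).
1 April 2017 is a Saturday, so the first Saturday is April 1 and the second is April 8.
1 November 2017 is a Wednesday, so the first Monday is November 6 and the fourth is November 27.
At the standard offset (UTC+13:00), 18:00 UTC + 13h = 07:00 Bryeth Standard Time standard time (rolling into the next day, 28 November 2017).
The standard-time date in Bryeth Standard Time, 28 November 2017, is outside the daylight-saving period (8 April – 27 November), so Bryeth Standard Time is on standard time, UTC+13:00.
18:00 UTC + 13h = 07:00 Bryeth Standard Time (rolling into the next day, 28 November 2017).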